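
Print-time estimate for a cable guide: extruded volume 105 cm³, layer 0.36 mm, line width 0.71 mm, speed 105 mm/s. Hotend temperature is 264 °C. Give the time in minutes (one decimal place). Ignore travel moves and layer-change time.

Line area = 0.36 × 0.71, so 0.2556 mm².
Path length: 105000 mm³ / 0.2556 mm² → 410798.1 mm.
Print-move time: 410798.1 / 105 → 3912.4 s.
3912.4 s = 65.2 minutes.

65.2 minutes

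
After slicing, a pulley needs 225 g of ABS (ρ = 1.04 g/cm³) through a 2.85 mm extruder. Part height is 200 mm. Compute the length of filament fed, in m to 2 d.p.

33.91 m

Volume = 225 g / 1.04 g·cm⁻³ = 216.3462 cm³ = 216346.2 mm³.
Cross-section of 2.85 mm filament: π·(2.85/2)² = 6.3794 mm².
Length = 216346.2 / 6.3794 = 33913.25 mm = 33.91 m.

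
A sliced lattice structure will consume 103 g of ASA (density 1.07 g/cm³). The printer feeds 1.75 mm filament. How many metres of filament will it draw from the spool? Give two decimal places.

Extruded volume: 103/1.07 = 96.2617 cm³ (96261.7 mm³).
Cross-section of 1.75 mm filament: π·(1.75/2)² = 2.4053 mm².
L = V/A = 96261.7/2.4053 = 40020.66 mm → 40.02 m.

40.02 m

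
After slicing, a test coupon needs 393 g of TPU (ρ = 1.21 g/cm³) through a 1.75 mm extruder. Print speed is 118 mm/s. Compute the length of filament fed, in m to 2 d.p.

135.03 m

Extruded volume: 393/1.21 = 324.7934 cm³ (324793.4 mm³).
A = π r² = π × 0.875² = 2.4053 mm².
Length = 324793.4 / 2.4053 = 135032.39 mm = 135.03 m.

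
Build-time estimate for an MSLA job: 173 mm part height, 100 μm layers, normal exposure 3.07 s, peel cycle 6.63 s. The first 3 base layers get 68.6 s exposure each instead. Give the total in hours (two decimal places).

Layers = ⌈173/0.1⌉ = 1730.
Burn-in layers: 3 × (68.6 + 6.63) → 225.69 s.
Remaining layers: 1727 × (3.07 + 6.63) → 16751.9 s.
Sum: 225.69 + 16751.9 = 16977.59 s → 4.72 hours.

4.72 hours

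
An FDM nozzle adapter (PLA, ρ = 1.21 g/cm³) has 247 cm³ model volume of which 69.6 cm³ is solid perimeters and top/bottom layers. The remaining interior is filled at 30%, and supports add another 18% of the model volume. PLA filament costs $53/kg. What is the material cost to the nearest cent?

Volume inside the shell: 247 − 69.6 → 177.4 cm³.
Infill deposited = 0.30 × 177.4 = 53.22 cm³.
Support: 0.18 × 247 → 44.46 cm³.
Total extruded = 69.6 + 53.22 + 44.46 = 167.28 cm³.
Mass = 167.28 × 1.21 = 202.4088 g.
At $53/kg: 202.4088/1000 × 53 = $10.73.

$10.73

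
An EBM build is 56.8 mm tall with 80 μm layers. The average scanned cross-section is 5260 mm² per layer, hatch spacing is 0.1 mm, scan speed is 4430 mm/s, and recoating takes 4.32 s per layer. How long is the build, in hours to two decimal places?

3.19 hours

Layers = ⌈56.8/0.08⌉ = 710.
Hatch length per layer = 5260 / 0.1 = 52600 mm.
Per-layer scan time = 52600 / 4430, so 11.8736 s.
Per-layer time = 11.8736 + 4.32, so 16.1936 s.
Build time = 710 × 16.1936 = 11497.456 s = 3.19 hours.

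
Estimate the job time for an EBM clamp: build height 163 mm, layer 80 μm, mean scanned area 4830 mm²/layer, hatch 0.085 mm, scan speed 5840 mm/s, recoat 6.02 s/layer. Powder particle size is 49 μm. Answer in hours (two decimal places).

8.92 hours

Layer count = ceil(163 / 0.08) = 2038.
Per-layer scan distance = 4830 / 0.085 = 56823.5 mm.
Beam time per layer = 56823.5 / 5840 = 9.7301 s.
Time per layer: 9.7301 + 6.02 → 15.7501 s.
Build time = 2038 × 15.7501 = 32098.7038 s = 8.92 hours.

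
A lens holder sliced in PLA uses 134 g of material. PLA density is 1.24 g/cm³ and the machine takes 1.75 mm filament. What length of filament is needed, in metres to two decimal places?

Extruded volume: 134/1.24 = 108.0645 cm³ (108064.5 mm³).
Filament cross-section = π × (1.75/2)² = 2.4053 mm².
L = V/A = 108064.5/2.4053 = 44927.66 mm → 44.93 m.

44.93 m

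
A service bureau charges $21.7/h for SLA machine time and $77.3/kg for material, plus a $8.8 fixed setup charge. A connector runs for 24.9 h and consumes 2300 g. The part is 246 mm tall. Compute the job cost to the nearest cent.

$726.92

Time charge = 21.7 × 24.9 = $540.33.
Material cost = 77.3 × 2300/1000, so $177.79.
Adding setup: 540.33 + 177.79 + 8.8 → $726.92.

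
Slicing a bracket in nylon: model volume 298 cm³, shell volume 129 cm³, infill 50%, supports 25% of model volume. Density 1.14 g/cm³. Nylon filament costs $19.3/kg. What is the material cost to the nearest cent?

$6.34

Interior volume = 298 − 129 = 169 cm³.
Deposited infill: 0.50 × 169 → 84.5 cm³.
Support: 0.25 × 298 → 74.5 cm³.
Total extruded: 129 + 84.5 + 74.5 → 288 cm³.
Mass: 288 × 1.14 → 328.32 g.
Cost = 328.32 g / 1000 × $19.3/kg = $6.34.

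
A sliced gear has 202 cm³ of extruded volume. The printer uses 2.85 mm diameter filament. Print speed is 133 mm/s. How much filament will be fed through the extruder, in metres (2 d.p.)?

31.66 m

Filament cross-section = π × (2.85/2)² = 6.3794 mm².
L = 202000 mm³ / 6.3794 mm² = 31664.42 mm, i.e. 31.66 m.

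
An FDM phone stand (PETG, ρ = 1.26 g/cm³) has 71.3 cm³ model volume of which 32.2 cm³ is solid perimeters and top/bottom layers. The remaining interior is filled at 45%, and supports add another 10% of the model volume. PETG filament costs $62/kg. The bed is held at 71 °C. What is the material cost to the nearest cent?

$4.45

Infill region = 71.3 − 32.2 = 39.1 cm³.
Infill deposited = 0.45 × 39.1 = 17.595 cm³.
Support: 0.10 × 71.3 → 7.13 cm³.
Total printed volume: 32.2 + 17.595 + 7.13 → 56.925 cm³.
Mass = 56.925 × 1.26, so 71.7255 g.
Cost = 71.7255 g / 1000 × $62/kg = $4.45.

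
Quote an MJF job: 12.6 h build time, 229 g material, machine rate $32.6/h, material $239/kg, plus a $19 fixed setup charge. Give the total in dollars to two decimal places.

$484.49

Machine-time cost: 32.6 × 12.6 → $410.76.
Material cost = 239 × 229/1000 = $54.731.
Adding setup: 410.76 + 54.731 + 19 → 484.491 ≈ $484.49.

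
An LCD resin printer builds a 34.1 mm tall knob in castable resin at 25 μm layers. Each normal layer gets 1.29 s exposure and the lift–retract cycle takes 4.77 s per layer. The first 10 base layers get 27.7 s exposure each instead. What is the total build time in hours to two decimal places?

2.37 hours

Number of layers: 34.1 / 0.025 → 1364 (rounded up).
Bottom layers: 10 × (27.7 + 4.77) → 324.7 s.
Regular layers = 1354 × (1.29 + 4.77), so 8205.24 s.
Sum: 324.7 + 8205.24 = 8529.94 s → 2.37 hours.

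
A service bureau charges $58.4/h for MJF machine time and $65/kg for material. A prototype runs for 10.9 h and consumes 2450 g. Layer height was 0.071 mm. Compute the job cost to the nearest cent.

Machine cost = 58.4 × 10.9, so $636.56.
Feedstock cost = 65 × 2450/1000, so $159.25.
Total = 636.56 + 159.25 = $795.81.

$795.81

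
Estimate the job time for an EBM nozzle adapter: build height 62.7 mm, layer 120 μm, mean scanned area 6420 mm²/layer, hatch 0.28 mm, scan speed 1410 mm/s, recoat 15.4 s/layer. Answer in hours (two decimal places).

Layers = ⌈62.7/0.12⌉ = 523.
Per-layer scan distance: 6420 / 0.28 → 22928.6 mm.
Per-layer scan time = 22928.6 / 1410 = 16.2614 s.
Layer cycle = 16.2614 + 15.4, so 31.6614 s.
Build time = 523 × 31.6614 = 16558.9122 s = 4.60 hours.

4.60 hours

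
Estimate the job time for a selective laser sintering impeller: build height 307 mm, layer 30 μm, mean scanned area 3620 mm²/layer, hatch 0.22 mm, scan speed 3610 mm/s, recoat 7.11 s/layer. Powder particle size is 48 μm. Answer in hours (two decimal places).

33.17 hours

Layers = ⌈307/0.03⌉ = 10234.
Hatch length per layer: 3620 / 0.22 → 16454.5 mm.
Laser time per layer = 16454.5 / 3610, so 4.558 s.
Time per layer: 4.558 + 7.11 → 11.668 s.
Build time = 10234 × 11.668 = 119410.312 s = 33.17 hours.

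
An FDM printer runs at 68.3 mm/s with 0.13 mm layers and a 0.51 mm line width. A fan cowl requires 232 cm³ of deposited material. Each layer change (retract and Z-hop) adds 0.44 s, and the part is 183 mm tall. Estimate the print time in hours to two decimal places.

Bead cross-section = 0.13 × 0.51, so 0.0663 mm².
Total extruded path = 232000/0.0663 = 3499245.9 mm.
Extrusion time = 3499245.9 / 68.3, so 51233.5 s.
Layer count = ceil(183 / 0.13) = 1408.
Layer-change overhead = 1408 × 0.44 = 619.52 s.
Total = 51233.5 + 619.52 = 51853.02 s = 14.40 hours.

14.40 hours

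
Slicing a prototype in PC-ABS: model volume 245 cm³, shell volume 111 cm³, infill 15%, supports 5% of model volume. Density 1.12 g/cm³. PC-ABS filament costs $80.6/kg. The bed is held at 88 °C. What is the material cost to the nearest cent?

Interior volume: 245 − 111 → 134 cm³.
Deposited infill: 0.15 × 134 → 20.1 cm³.
Support = 0.05 × 245, so 12.25 cm³.
Deposited volume: 111 + 20.1 + 12.25 → 143.35 cm³.
Mass = 143.35 × 1.12 = 160.552 g.
At $80.6/kg: 160.552/1000 × 80.6 = $12.94.

$12.94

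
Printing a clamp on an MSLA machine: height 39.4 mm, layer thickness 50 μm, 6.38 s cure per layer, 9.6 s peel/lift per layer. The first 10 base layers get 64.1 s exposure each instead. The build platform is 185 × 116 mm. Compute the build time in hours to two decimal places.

Number of layers: 39.4 / 0.05 → 788 (rounded up).
Burn-in layers = 10 × (64.1 + 9.6) = 737 s.
Remaining layers = 778 × (6.38 + 9.6), so 12432.44 s.
Total = 737 + 12432.44 = 13169.44 s = 3.66 hours.

3.66 hours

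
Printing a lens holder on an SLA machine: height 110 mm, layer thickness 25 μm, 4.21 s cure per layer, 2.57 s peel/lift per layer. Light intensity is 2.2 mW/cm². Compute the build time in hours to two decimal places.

8.29 hours

Layers = ⌈110/0.025⌉ = 4400.
Cycle time: 4.21 + 2.57 → 6.78 s.
Total = 4400 × 6.78 = 29832 s = 8.29 hours.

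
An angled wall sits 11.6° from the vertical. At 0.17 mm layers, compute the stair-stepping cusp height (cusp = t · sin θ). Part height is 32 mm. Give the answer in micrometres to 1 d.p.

34.2 μm

h_c = t·sin θ = 0.17 × 0.2011 = 0.034187 mm (34.2 μm).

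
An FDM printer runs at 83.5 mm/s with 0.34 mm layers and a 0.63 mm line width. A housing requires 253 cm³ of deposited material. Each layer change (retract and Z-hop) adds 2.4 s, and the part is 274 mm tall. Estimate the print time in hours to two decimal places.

Bead cross-section = 0.34 × 0.63 = 0.2142 mm².
Total extruded path = 253000/0.2142 = 1181139.1 mm.
Extrusion time = 1181139.1 / 83.5 = 14145.4 s.
Number of layers: 274 / 0.34 → 806 (rounded up).
Layer-change overhead: 806 × 2.4 → 1934.4 s.
Altogether 14145.4 + 1934.4 = 16079.8 s, i.e. 4.47 hours.

4.47 hours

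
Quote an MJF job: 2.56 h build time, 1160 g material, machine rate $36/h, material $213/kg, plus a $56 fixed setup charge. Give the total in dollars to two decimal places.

$395.24

Machine-time cost = 36 × 2.56 = $92.16.
Material charge = 213 × 1160/1000 = $247.08.
Adding setup: 92.16 + 247.08 + 56 → $395.24.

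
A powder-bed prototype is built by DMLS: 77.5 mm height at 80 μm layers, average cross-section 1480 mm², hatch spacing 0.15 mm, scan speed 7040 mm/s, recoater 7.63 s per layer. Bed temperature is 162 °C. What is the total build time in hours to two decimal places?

Layer count = ceil(77.5 / 0.08) = 969.
Per-layer scan distance: 1480 / 0.15 → 9866.7 mm.
Laser time per layer = 9866.7 / 7040 = 1.4015 s.
Layer cycle = 1.4015 + 7.63, so 9.0315 s.
Build time = 969 × 9.0315 = 8751.5235 s = 2.43 hours.

2.43 hours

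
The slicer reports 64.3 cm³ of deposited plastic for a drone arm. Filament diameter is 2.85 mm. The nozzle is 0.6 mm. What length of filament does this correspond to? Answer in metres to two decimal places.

A = π r² = π × 1.425² = 6.3794 mm².
Length = 64.3 cm³ / 6.3794 mm² = 64300 / 6.3794 = 10079.32 mm = 10.08 m.

10.08 m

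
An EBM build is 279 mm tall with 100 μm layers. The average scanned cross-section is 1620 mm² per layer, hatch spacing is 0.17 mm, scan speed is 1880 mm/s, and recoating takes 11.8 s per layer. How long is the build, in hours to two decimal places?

Number of layers: 279 / 0.1 → 2790 (rounded up).
Per-layer scan distance: 1620 / 0.17 → 9529.4 mm.
Scan time per layer = 9529.4 / 1880, so 5.0688 s.
Per-layer time = 5.0688 + 11.8 = 16.8688 s.
Build time = 2790 × 16.8688 = 47063.952 s = 13.07 hours.

13.07 hours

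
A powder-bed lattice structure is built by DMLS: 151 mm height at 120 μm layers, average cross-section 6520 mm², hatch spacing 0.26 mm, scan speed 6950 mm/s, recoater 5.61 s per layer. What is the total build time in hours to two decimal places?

Layer count = ceil(151 / 0.12) = 1259.
Scan path per layer: 6520 / 0.26 → 25076.9 mm.
Scan time per layer: 25076.9 / 6950 → 3.6082 s.
Time per layer = 3.6082 + 5.61, so 9.2182 s.
Total: 1259 × 9.2182 s = 11605.7138 s → 3.22 hours.

3.22 hours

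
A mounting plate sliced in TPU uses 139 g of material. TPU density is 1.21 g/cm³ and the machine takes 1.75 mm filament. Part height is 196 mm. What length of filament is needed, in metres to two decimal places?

Extruded volume: 139/1.21 = 114.876 cm³ (114876 mm³).
Cross-section of 1.75 mm filament: π·(1.75/2)² = 2.4053 mm².
L = V/A = 114876/2.4053 = 47759.53 mm → 47.76 m.

47.76 m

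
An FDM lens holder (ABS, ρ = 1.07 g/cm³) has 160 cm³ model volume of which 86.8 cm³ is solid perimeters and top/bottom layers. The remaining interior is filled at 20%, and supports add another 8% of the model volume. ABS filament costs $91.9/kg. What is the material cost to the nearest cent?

$11.23

Volume inside the shell = 160 − 86.8 = 73.2 cm³.
Infill deposited = 0.20 × 73.2, so 14.64 cm³.
Support = 0.08 × 160, so 12.8 cm³.
Deposited volume: 86.8 + 14.64 + 12.8 → 114.24 cm³.
Mass = 114.24 × 1.07, so 122.2368 g.
At $91.9/kg: 122.2368/1000 × 91.9 = $11.23.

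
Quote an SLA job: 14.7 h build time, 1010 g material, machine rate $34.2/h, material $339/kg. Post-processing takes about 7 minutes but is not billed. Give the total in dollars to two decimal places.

$845.13

Machine cost = 34.2 × 14.7 = $502.74.
Feedstock cost = 339 × 1010/1000, so $342.39.
Job cost: 502.74 + 342.39 = $845.13.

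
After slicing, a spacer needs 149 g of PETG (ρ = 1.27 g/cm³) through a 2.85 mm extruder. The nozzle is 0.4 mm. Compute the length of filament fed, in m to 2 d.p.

Volume = 149 g / 1.27 g·cm⁻³ = 117.3228 cm³ = 117322.8 mm³.
Cross-section of 2.85 mm filament: π·(2.85/2)² = 6.3794 mm².
Length = 117322.8 / 6.3794 = 18390.88 mm = 18.39 m.

18.39 m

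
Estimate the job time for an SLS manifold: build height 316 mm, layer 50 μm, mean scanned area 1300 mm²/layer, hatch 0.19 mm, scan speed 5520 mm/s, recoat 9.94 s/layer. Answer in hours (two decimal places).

Layers = ⌈316/0.05⌉ = 6320.
Per-layer scan distance = 1300 / 0.19 = 6842.1 mm.
Scan time per layer = 6842.1 / 5520, so 1.2395 s.
Time per layer: 1.2395 + 9.94 → 11.1795 s.
Total: 6320 × 11.1795 s = 70654.44 s → 19.63 hours.

19.63 hours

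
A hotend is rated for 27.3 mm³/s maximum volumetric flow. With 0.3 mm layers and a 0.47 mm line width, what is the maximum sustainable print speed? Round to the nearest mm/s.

Extrusion cross-section: 0.3 × 0.47 → 0.141 mm².
Max speed = 27.3 / 0.141 = 193.62 ≈ 194 mm/s.

194 mm/s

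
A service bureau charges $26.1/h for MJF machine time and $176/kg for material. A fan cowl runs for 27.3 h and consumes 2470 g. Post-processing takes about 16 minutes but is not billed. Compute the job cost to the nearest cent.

Machine-time cost = 26.1 × 27.3 = $712.53.
Material cost: 176 × 2470/1000 → $434.72.
Job cost: 712.53 + 434.72 = $1147.25.

$1147.25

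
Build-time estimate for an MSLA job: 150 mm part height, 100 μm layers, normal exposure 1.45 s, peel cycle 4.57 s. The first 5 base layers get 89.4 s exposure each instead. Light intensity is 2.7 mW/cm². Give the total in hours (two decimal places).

2.63 hours

Number of layers: 150 / 0.1 → 1500 (rounded up).
Burn-in layers: 5 × (89.4 + 4.57) → 469.85 s.
Remaining layers = 1495 × (1.45 + 4.57), so 8999.9 s.
Sum: 469.85 + 8999.9 = 9469.75 s → 2.63 hours.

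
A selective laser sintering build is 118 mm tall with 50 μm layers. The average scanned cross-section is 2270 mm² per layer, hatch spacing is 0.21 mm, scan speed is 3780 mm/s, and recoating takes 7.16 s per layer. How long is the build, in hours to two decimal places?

Number of layers: 118 / 0.05 → 2360 (rounded up).
Scan path per layer: 2270 / 0.21 → 10809.5 mm.
Laser time per layer = 10809.5 / 3780 = 2.8597 s.
Layer cycle = 2.8597 + 7.16 = 10.0197 s.
Total: 2360 × 10.0197 s = 23646.492 s → 6.57 hours.

6.57 hours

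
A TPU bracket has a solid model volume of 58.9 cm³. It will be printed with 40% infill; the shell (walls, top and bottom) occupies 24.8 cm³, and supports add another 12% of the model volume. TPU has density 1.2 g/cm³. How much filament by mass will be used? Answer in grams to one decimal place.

Interior volume = 58.9 − 24.8, so 34.1 cm³.
Infill deposited = 0.40 × 34.1 = 13.64 cm³.
Support = 0.12 × 58.9, so 7.068 cm³.
Deposited volume: 24.8 + 13.64 + 7.068 → 45.508 cm³.
Mass = 45.508 × 1.2, so 54.6096 g.

54.6 g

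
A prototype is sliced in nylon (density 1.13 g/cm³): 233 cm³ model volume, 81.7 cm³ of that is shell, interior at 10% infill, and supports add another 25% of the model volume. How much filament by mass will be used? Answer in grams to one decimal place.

175.2 g

Interior volume = 233 − 81.7 = 151.3 cm³.
Deposited infill = 0.10 × 151.3 = 15.13 cm³.
Support = 0.25 × 233 = 58.25 cm³.
Total extruded = 81.7 + 15.13 + 58.25, so 155.08 cm³.
Mass = 155.08 × 1.13 = 175.2404 g.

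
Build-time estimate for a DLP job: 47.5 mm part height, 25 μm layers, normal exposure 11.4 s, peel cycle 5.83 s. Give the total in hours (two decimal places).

Layer count = ceil(47.5 / 0.025) = 1900.
Per-layer time: 11.4 + 5.83 → 17.23 s.
Build time: 1900 × 17.23 s = 32737 s, i.e. 9.09 hours.

9.09 hours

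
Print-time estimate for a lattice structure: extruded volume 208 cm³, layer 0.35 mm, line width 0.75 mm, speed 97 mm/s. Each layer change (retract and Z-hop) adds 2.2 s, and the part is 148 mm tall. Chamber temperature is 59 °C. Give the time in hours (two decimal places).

Bead cross-section = 0.35 × 0.75 = 0.2625 mm².
Total extruded path = 208000/0.2625 = 792381 mm.
Time extruding = 792381 / 97 = 8168.9 s.
Layers = ⌈148/0.35⌉ = 423.
Non-print overhead: 423 × 2.2 → 930.6 s.
Altogether 8168.9 + 930.6 = 9099.5 s, i.e. 2.53 hours.

2.53 hours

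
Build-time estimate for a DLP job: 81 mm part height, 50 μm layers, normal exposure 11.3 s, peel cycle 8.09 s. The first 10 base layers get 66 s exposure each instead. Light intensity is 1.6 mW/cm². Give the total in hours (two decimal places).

8.88 hours

Layer count = ceil(81 / 0.05) = 1620.
Bottom layers = 10 × (66 + 8.09), so 740.9 s.
Regular layers: 1610 × (11.3 + 8.09) → 31217.9 s.
Total = 740.9 + 31217.9 = 31958.8 s = 8.88 hours.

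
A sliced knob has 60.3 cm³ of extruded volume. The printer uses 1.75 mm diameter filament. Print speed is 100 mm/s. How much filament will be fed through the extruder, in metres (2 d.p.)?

A = π r² = π × 0.875² = 2.4053 mm².
L = 60300 mm³ / 2.4053 mm² = 25069.64 mm, i.e. 25.07 m.

25.07 m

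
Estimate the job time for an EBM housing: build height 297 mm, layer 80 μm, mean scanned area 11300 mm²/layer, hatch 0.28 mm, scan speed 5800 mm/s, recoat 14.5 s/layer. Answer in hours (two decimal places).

Number of layers: 297 / 0.08 → 3713 (rounded up).
Scan path per layer = 11300 / 0.28, so 40357.1 mm.
Beam time per layer: 40357.1 / 5800 → 6.9581 s.
Layer cycle = 6.9581 + 14.5 = 21.4581 s.
Build time = 3713 × 21.4581 = 79673.9253 s = 22.13 hours.

22.13 hours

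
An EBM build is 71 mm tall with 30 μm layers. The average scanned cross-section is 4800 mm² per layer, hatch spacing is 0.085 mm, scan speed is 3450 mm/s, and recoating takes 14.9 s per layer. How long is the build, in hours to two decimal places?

20.56 hours

Layers = ⌈71/0.03⌉ = 2367.
Hatch length per layer: 4800 / 0.085 → 56470.6 mm.
Per-layer scan time = 56470.6 / 3450 = 16.3683 s.
Time per layer = 16.3683 + 14.9 = 31.2683 s.
2367 layers × 31.2683 s/layer = 74012.0661 s, i.e. 20.56 hours.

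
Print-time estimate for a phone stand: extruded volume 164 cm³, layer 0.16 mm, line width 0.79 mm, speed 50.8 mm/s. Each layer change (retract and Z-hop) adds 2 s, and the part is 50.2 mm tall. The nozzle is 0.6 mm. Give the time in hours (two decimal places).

7.27 hours

Bead cross-section = 0.16 × 0.79 = 0.1264 mm².
Path length: 164000 mm³ / 0.1264 mm² → 1297468.4 mm.
Time extruding = 1297468.4 / 50.8 = 25540.7 s.
Layers = ⌈50.2/0.16⌉ = 314.
Non-print overhead = 314 × 2 = 628 s.
Altogether 25540.7 + 628 = 26168.7 s, i.e. 7.27 hours.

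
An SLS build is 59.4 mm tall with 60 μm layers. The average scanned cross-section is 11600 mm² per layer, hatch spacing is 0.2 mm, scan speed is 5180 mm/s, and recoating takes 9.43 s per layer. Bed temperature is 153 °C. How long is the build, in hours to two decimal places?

5.67 hours

Number of layers: 59.4 / 0.06 → 990 (rounded up).
Per-layer scan distance = 11600 / 0.2 = 58000 mm.
Scan time per layer: 58000 / 5180 → 11.1969 s.
Layer cycle: 11.1969 + 9.43 → 20.6269 s.
990 layers × 20.6269 s/layer = 20420.631 s, i.e. 5.67 hours.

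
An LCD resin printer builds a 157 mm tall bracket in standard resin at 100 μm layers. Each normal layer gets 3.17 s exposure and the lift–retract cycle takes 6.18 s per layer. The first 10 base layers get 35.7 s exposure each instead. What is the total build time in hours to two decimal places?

Layer count = ceil(157 / 0.1) = 1570.
Bottom layers: 10 × (35.7 + 6.18) → 418.8 s.
Remaining layers: 1560 × (3.17 + 6.18) → 14586 s.
Sum: 418.8 + 14586 = 15004.8 s → 4.17 hours.

4.17 hours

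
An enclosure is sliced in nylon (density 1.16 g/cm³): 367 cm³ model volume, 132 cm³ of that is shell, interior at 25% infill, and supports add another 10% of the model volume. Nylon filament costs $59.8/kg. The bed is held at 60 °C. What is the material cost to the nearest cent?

$15.78

Interior volume: 367 − 132 → 235 cm³.
Deposited infill = 0.25 × 235, so 58.75 cm³.
Support: 0.10 × 367 → 36.7 cm³.
Total extruded = 132 + 58.75 + 36.7 = 227.45 cm³.
Mass = 227.45 × 1.16 = 263.842 g.
At $59.8/kg: 263.842/1000 × 59.8 = $15.78.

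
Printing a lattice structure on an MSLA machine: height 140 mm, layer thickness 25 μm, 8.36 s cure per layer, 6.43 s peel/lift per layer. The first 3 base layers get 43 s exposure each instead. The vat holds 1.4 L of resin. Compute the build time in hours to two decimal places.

Layer count = ceil(140 / 0.025) = 5600.
Base layers = 3 × (43 + 6.43), so 148.29 s.
Normal layers = 5597 × (8.36 + 6.43), so 82779.63 s.
Sum: 148.29 + 82779.63 = 82927.92 s → 23.04 hours.

23.04 hours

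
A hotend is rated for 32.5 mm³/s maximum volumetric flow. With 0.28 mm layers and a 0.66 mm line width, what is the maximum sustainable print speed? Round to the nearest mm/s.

176 mm/s

Extrusion cross-section: 0.28 × 0.66 → 0.1848 mm².
v_max = Q/A = 32.5/0.1848 = 175.87 mm/s → 176 mm/s.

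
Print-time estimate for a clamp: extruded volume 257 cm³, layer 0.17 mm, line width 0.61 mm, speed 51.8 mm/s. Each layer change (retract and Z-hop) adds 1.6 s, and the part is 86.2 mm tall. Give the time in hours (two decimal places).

Line area: 0.17 × 0.61 → 0.1037 mm².
Path length: 257000 mm³ / 0.1037 mm² → 2478302.8 mm.
Extrusion time = 2478302.8 / 51.8, so 47843.7 s.
Layers = ⌈86.2/0.17⌉ = 508.
Z-hop total = 508 × 1.6 = 812.8 s.
Altogether 47843.7 + 812.8 = 48656.5 s, i.e. 13.52 hours.

13.52 hours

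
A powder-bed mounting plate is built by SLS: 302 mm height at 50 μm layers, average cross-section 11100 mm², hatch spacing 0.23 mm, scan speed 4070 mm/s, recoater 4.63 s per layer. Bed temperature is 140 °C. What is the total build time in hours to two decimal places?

Layers = ⌈302/0.05⌉ = 6040.
Per-layer scan distance = 11100 / 0.23, so 48260.9 mm.
Scan time per layer: 48260.9 / 4070 → 11.8577 s.
Time per layer = 11.8577 + 4.63 = 16.4877 s.
6040 layers × 16.4877 s/layer = 99585.708 s, i.e. 27.66 hours.

27.66 hours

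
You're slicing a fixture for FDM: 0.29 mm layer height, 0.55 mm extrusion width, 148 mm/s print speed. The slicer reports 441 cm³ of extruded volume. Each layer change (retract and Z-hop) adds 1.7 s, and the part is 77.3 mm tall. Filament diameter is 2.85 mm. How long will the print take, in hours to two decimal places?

5.32 hours

Extrusion cross-section = 0.29 × 0.55 = 0.1595 mm².
Total extruded path = 441000/0.1595 = 2764890.3 mm.
Print-move time = 2764890.3 / 148, so 18681.7 s.
Number of layers: 77.3 / 0.29 → 267 (rounded up).
Layer-change overhead = 267 × 1.7 = 453.9 s.
Total = 18681.7 + 453.9 = 19135.6 s = 5.32 hours.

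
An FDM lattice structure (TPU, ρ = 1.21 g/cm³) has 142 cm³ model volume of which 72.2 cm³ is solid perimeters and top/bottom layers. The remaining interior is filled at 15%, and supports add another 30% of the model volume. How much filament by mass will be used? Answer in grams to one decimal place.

Infill region = 142 − 72.2 = 69.8 cm³.
Deposited infill = 0.15 × 69.8 = 10.47 cm³.
Support = 0.30 × 142 = 42.6 cm³.
Total extruded = 72.2 + 10.47 + 42.6, so 125.27 cm³.
Mass = 125.27 × 1.21, so 151.5767 g.

151.6 g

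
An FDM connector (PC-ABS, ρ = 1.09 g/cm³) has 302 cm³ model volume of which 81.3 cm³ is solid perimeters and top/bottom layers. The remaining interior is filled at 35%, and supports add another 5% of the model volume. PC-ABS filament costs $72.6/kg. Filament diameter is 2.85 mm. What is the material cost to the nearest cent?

$13.74

Interior volume: 302 − 81.3 → 220.7 cm³.
Infill deposited: 0.35 × 220.7 → 77.245 cm³.
Support = 0.05 × 302, so 15.1 cm³.
Deposited volume = 81.3 + 77.245 + 15.1 = 173.645 cm³.
Mass: 173.645 × 1.09 → 189.27305 g.
At $72.6/kg: 189.27305/1000 × 72.6 = $13.74.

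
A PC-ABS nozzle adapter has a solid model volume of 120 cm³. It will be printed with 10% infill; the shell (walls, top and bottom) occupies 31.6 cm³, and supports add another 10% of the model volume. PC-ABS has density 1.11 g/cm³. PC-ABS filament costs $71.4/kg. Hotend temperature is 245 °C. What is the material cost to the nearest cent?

Infill region = 120 − 31.6 = 88.4 cm³.
Infill deposited: 0.10 × 88.4 → 8.84 cm³.
Support = 0.10 × 120, so 12 cm³.
Deposited volume = 31.6 + 8.84 + 12 = 52.44 cm³.
Mass = 52.44 × 1.11, so 58.2084 g.
At $71.4/kg: 58.2084/1000 × 71.4 = $4.16.

$4.16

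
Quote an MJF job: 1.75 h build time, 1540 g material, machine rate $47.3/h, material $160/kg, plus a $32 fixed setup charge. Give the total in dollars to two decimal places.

Machine-time cost = 47.3 × 1.75 = $82.775.
Material charge = 160 × 1540/1000 = $246.40.
Adding setup: 82.775 + 246.40 + 32 → 361.175 ≈ $361.18.

$361.18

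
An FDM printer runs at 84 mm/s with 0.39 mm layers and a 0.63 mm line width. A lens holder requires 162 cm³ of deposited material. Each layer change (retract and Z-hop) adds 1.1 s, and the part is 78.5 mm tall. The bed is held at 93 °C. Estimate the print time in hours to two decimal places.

Line area: 0.39 × 0.63 → 0.2457 mm².
Path length: 162000 mm³ / 0.2457 mm² → 659340.7 mm.
Time extruding = 659340.7 / 84 = 7849.3 s.
Number of layers: 78.5 / 0.39 → 202 (rounded up).
Layer-change overhead = 202 × 1.1 = 222.2 s.
Altogether 7849.3 + 222.2 = 8071.5 s, i.e. 2.24 hours.

2.24 hours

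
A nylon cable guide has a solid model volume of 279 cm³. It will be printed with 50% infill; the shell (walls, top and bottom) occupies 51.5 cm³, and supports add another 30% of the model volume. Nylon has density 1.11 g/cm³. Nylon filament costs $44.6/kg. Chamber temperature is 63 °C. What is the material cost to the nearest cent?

$12.32

Interior volume = 279 − 51.5 = 227.5 cm³.
Infill deposited: 0.50 × 227.5 → 113.75 cm³.
Support = 0.30 × 279, so 83.7 cm³.
Total printed volume = 51.5 + 113.75 + 83.7, so 248.95 cm³.
Mass = 248.95 × 1.11, so 276.3345 g.
At $44.6/kg: 276.3345/1000 × 44.6 = $12.32.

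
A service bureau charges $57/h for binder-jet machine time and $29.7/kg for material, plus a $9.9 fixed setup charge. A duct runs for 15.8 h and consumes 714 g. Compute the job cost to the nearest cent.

$931.71

Machine-time cost: 57 × 15.8 → $900.60.
Material cost = 29.7 × 714/1000 = $21.2058.
Adding setup: 900.60 + 21.2058 + 9.9 → 931.7058 ≈ $931.71.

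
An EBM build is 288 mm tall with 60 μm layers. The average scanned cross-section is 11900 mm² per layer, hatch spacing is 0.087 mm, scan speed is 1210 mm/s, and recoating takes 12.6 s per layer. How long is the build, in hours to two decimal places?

167.52 hours

Layers = ⌈288/0.06⌉ = 4800.
Scan path per layer = 11900 / 0.087 = 136781.6 mm.
Scan time per layer: 136781.6 / 1210 → 113.0426 s.
Per-layer time = 113.0426 + 12.6 = 125.6426 s.
4800 layers × 125.6426 s/layer = 603084.48 s, i.e. 167.52 hours.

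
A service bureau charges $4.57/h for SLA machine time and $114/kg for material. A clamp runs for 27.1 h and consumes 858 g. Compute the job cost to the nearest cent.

$221.66

Machine cost = 4.57 × 27.1, so $123.847.
Material cost: 114 × 858/1000 → $97.812.
Total = 123.847 + 97.812 = 221.659 ≈ $221.66.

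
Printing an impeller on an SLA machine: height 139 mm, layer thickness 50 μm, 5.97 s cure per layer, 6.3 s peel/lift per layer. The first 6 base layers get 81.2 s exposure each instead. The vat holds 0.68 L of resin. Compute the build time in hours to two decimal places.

Layer count = ceil(139 / 0.05) = 2780.
Base layers = 6 × (81.2 + 6.3), so 525 s.
Remaining layers = 2774 × (5.97 + 6.3) = 34036.98 s.
Total = 525 + 34036.98 = 34561.98 s = 9.60 hours.

9.60 hours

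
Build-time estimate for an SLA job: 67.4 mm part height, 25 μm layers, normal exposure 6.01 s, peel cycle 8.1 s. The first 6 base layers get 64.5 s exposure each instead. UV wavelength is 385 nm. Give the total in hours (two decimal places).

Layer count = ceil(67.4 / 0.025) = 2696.
Bottom layers = 6 × (64.5 + 8.1), so 435.6 s.
Normal layers: 2690 × (6.01 + 8.1) → 37955.9 s.
Total = 435.6 + 37955.9 = 38391.5 s = 10.66 hours.

10.66 hours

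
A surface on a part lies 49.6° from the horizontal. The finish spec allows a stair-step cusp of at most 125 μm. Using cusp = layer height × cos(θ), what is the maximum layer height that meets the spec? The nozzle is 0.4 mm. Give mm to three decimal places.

0.193 mm

cos(49.6°) = 0.6481; t_max = 0.125/0.6481 = 0.193 mm.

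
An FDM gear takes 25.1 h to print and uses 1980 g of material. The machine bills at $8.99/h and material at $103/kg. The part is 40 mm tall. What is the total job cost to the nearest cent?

Time charge = 8.99 × 25.1, so $225.649.
Material charge = 103 × 1980/1000 = $203.94.
Total = 225.649 + 203.94 = 429.589 ≈ $429.59.

$429.59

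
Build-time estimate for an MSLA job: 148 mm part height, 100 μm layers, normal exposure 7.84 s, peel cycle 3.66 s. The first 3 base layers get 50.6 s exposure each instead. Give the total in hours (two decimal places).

4.76 hours

Number of layers: 148 / 0.1 → 1480 (rounded up).
Bottom layers = 3 × (50.6 + 3.66) = 162.78 s.
Remaining layers: 1477 × (7.84 + 3.66) → 16985.5 s.
Sum: 162.78 + 16985.5 = 17148.28 s → 4.76 hours.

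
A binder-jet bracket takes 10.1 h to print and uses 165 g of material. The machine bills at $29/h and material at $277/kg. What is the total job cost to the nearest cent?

Machine-time cost = 29 × 10.1, so $292.90.
Material cost = 277 × 165/1000 = $45.705.
Total = 292.90 + 45.705 = 338.605 ≈ $338.61.

$338.61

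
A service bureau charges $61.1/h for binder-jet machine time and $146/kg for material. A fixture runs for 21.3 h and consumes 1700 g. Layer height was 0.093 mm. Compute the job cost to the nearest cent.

Machine-time cost = 61.1 × 21.3, so $1301.43.
Feedstock cost: 146 × 1700/1000 → $248.20.
Total = 1301.43 + 248.20 = $1549.63.

$1549.63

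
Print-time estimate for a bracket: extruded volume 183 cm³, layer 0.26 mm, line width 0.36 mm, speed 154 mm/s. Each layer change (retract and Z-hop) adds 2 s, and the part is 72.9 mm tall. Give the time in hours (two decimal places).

3.68 hours

Extrusion cross-section = 0.26 × 0.36 = 0.0936 mm².
Total extruded path = 183000/0.0936 = 1955128.2 mm.
Time extruding = 1955128.2 / 154, so 12695.6 s.
Layers = ⌈72.9/0.26⌉ = 281.
Z-hop total = 281 × 2 = 562 s.
Total = 12695.6 + 562 = 13257.6 s = 3.68 hours.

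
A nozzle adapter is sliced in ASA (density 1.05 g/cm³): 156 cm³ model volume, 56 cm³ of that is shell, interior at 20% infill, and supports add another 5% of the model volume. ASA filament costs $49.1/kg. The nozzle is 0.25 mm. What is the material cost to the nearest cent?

Interior volume = 156 − 56, so 100 cm³.
Infill volume = 0.20 × 100 = 20 cm³.
Support: 0.05 × 156 → 7.8 cm³.
Total extruded: 56 + 20 + 7.8 → 83.8 cm³.
Mass = 83.8 × 1.05, so 87.99 g.
Cost = 87.99 g / 1000 × $49.1/kg = $4.32.

$4.32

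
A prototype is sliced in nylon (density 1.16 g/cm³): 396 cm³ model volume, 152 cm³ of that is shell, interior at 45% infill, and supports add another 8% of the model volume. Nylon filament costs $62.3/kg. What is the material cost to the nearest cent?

Infill region = 396 − 152 = 244 cm³.
Infill volume = 0.45 × 244, so 109.8 cm³.
Support = 0.08 × 396, so 31.68 cm³.
Total extruded = 152 + 109.8 + 31.68, so 293.48 cm³.
Mass = 293.48 × 1.16, so 340.4368 g.
At $62.3/kg: 340.4368/1000 × 62.3 = $21.21.

$21.21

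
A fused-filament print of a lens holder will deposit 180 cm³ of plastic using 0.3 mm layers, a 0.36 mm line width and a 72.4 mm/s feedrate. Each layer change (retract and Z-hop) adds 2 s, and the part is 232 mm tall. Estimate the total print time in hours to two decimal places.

6.82 hours

Extrusion cross-section = 0.3 × 0.36 = 0.108 mm².
Path length: 180000 mm³ / 0.108 mm² → 1666666.7 mm.
Time extruding = 1666666.7 / 72.4, so 23020.3 s.
Number of layers: 232 / 0.3 → 774 (rounded up).
Non-print overhead = 774 × 2, so 1548 s.
Altogether 23020.3 + 1548 = 24568.3 s, i.e. 6.82 hours.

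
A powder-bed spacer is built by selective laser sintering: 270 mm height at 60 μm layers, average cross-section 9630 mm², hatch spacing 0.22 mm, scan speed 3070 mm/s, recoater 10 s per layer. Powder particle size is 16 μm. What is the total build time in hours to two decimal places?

Number of layers: 270 / 0.06 → 4500 (rounded up).
Scan path per layer: 9630 / 0.22 → 43772.7 mm.
Scan time per layer = 43772.7 / 3070 = 14.2582 s.
Layer cycle = 14.2582 + 10 = 24.2582 s.
Build time = 4500 × 24.2582 = 109161.9 s = 30.32 hours.

30.32 hours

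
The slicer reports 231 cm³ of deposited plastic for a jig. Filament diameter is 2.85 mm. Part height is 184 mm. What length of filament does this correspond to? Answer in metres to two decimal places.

Cross-section of 2.85 mm filament: π·(2.85/2)² = 6.3794 mm².
L = 231000 mm³ / 6.3794 mm² = 36210.3 mm, i.e. 36.21 m.

36.21 m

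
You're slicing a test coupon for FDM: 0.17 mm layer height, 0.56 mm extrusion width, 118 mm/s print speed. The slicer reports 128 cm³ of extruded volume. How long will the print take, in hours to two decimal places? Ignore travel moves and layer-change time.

3.17 hours

Extrusion cross-section: 0.17 × 0.56 → 0.0952 mm².
Toolpath length = 128 cm³ / 0.0952 mm² = 128000 / 0.0952 = 1344537.8 mm.
Print-move time = 1344537.8 / 118, so 11394.4 s.
11394.4 s = 3.17 hours.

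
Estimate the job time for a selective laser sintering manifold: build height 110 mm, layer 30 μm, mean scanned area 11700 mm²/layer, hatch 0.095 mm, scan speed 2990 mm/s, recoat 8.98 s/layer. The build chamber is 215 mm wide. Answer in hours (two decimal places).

51.10 hours

Number of layers: 110 / 0.03 → 3667 (rounded up).
Hatch length per layer = 11700 / 0.095 = 123157.9 mm.
Per-layer scan time = 123157.9 / 2990 = 41.1899 s.
Layer cycle = 41.1899 + 8.98, so 50.1699 s.
Build time = 3667 × 50.1699 = 183973.0233 s = 51.10 hours.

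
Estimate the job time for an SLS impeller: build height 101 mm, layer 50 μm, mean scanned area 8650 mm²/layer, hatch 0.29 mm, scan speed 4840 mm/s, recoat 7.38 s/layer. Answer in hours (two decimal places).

7.60 hours

Number of layers: 101 / 0.05 → 2020 (rounded up).
Hatch length per layer: 8650 / 0.29 → 29827.6 mm.
Laser time per layer: 29827.6 / 4840 → 6.1627 s.
Per-layer time = 6.1627 + 7.38, so 13.5427 s.
Build time = 2020 × 13.5427 = 27356.254 s = 7.60 hours.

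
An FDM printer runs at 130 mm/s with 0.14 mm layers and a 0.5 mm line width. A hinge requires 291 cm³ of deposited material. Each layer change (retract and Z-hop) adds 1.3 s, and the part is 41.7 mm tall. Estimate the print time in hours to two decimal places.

8.99 hours

Extrusion cross-section: 0.14 × 0.5 → 0.07 mm².
Total extruded path = 291000/0.07 = 4157142.9 mm.
Time extruding = 4157142.9 / 130 = 31978 s.
Number of layers: 41.7 / 0.14 → 298 (rounded up).
Non-print overhead: 298 × 1.3 → 387.4 s.
Total = 31978 + 387.4 = 32365.4 s = 8.99 hours.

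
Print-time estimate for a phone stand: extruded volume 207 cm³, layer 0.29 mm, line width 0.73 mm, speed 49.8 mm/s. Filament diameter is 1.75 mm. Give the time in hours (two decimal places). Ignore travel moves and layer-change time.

5.45 hours

Bead cross-section = 0.29 × 0.73, so 0.2117 mm².
Toolpath length = 207 cm³ / 0.2117 mm² = 207000 / 0.2117 = 977798.8 mm.
Time extruding = 977798.8 / 49.8, so 19634.5 s.
In the requested units: 19634.5 s = 5.45 hours.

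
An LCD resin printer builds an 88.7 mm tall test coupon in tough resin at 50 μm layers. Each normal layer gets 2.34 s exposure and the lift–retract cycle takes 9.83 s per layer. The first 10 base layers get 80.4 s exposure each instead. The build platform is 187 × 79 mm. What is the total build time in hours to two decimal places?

6.21 hours

Layers = ⌈88.7/0.05⌉ = 1774.
Bottom layers = 10 × (80.4 + 9.83) = 902.3 s.
Remaining layers = 1764 × (2.34 + 9.83) = 21467.88 s.
Sum: 902.3 + 21467.88 = 22370.18 s → 6.21 hours.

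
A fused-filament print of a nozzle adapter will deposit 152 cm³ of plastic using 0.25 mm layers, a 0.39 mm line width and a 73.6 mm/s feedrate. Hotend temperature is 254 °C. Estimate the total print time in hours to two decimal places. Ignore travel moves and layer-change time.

Extrusion cross-section = 0.25 × 0.39 = 0.0975 mm².
Path length: 152000 mm³ / 0.0975 mm² → 1558974.4 mm.
Time extruding = 1558974.4 / 73.6 = 21181.7 s.
Converting: 21181.7 s = 5.88 hours.

5.88 hours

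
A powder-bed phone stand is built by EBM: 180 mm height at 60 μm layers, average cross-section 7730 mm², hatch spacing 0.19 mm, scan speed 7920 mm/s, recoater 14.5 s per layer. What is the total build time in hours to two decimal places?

Layers = ⌈180/0.06⌉ = 3000.
Per-layer scan distance = 7730 / 0.19, so 40684.2 mm.
Scan time per layer: 40684.2 / 7920 → 5.1369 s.
Time per layer = 5.1369 + 14.5 = 19.6369 s.
3000 layers × 19.6369 s/layer = 58910.7 s, i.e. 16.36 hours.

16.36 hours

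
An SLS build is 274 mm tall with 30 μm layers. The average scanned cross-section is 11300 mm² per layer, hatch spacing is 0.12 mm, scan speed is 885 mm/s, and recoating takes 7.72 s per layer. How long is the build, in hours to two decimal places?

289.56 hours

Layer count = ceil(274 / 0.03) = 9134.
Per-layer scan distance: 11300 / 0.12 → 94166.7 mm.
Laser time per layer = 94166.7 / 885 = 106.4031 s.
Layer cycle: 106.4031 + 7.72 → 114.1231 s.
Total: 9134 × 114.1231 s = 1042400.3954 s → 289.56 hours.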